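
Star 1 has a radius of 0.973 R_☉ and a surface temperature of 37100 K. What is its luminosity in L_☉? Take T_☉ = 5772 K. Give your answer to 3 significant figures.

1.62×10^3 L_☉

L/L_☉ = (R/R_☉)² (T/T_☉)⁴ = (0.973)² × (37100/5772)⁴
       = 0.9467 × (6.428)⁴ = 0.9467 × 1707 = 1616.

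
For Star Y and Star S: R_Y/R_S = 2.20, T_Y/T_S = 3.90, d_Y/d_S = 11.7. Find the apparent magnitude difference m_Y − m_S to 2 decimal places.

L_Y/L_S = (2.20)²(3.90)⁴ = 1120.
F_Y/F_S = (L_Y/L_S)/(d_Y/d_S)² = 1120/136.9 = 8.180.
m_Y − m_S = −2.5 log₁₀(8.180) = -2.28.

-2.28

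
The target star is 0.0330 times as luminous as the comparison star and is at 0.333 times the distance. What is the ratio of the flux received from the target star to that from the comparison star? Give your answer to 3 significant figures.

F = L/(4πd²), so F_t/F_c = (L_t/L_c) / (d_t/d_c)²
= 0.0330 / (0.333)² = 0.0330 / 0.1109 = 0.2976.

0.298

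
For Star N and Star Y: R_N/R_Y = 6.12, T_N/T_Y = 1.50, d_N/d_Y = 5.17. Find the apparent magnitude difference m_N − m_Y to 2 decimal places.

-2.13

L_N/L_Y = (6.12)²(1.50)⁴ = 189.6.
F_N/F_Y = (L_N/L_Y)/(d_N/d_Y)² = 189.6/26.73 = 7.094.
m_N − m_Y = −2.5 log₁₀(7.094) = -2.13.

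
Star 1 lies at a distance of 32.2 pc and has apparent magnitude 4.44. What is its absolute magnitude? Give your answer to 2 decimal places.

M = m − 5 log₁₀(d/10 pc) = 4.44 − 5 log₁₀(32.2/10)
  = 4.44 − 5 × 0.508 = 4.44 − 2.54 = 1.90.

1.90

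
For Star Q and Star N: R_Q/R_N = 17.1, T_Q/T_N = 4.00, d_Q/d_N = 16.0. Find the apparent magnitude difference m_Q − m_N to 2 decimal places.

-6.16

L_Q/L_N = (17.1)²(4.00)⁴ = 7.486×10^4.
F_Q/F_N = (L_Q/L_N)/(d_Q/d_N)² = 7.486×10^4/256.0 = 292.4.
m_Q − m_N = −2.5 log₁₀(292.4) = -6.16.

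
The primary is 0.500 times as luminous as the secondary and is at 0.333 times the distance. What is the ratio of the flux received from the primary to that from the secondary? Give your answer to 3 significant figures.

4.51

F = L/(4πd²), so F_p/F_s = (L_p/L_s) / (d_p/d_s)²
= 0.500 / (0.333)² = 0.500 / 0.1109 = 4.509.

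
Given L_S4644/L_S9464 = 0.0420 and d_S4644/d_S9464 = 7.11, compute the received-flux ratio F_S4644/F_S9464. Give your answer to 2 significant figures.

F = L/(4πd²), so F_S4644/F_S9464 = (L_S4644/L_S9464) / (d_S4644/d_S9464)²
= 0.0420 / (7.11)² = 0.0420 / 50.55 = 8.308×10^-4.

8.3×10^-4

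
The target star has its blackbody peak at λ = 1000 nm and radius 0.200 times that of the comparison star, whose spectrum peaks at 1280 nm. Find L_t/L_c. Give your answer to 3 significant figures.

Wien's law gives T ∝ 1/λ_max, so T_t/T_c = λ_c/λ_t = 1280/1000 = 1.280.
Then L ∝ R²T⁴ gives L_t/L_c = (0.200)² × (1.280)⁴ = 0.04000 × 2.684 = 0.1074.

0.107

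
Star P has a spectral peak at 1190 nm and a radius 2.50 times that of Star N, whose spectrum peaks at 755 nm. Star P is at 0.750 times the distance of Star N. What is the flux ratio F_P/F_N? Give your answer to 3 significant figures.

1.80

Wien's law: T_P/T_N = λ_N/λ_P = 755/1190 = 0.6345.
L_P/L_N = (R_P/R_N)²(T_P/T_N)⁴ = (2.50)²(0.6345)⁴ = 1.013.
F_P/F_N = (L_P/L_N)/(d_P/d_N)² = 1.013/(0.750)² = 1.800.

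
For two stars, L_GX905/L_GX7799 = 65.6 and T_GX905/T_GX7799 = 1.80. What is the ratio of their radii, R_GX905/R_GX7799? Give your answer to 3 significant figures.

2.50

L ∝ R²T⁴ gives R ∝ √L / T², so
R_GX905/R_GX7799 = √(65.6) / (1.80)² = 8.099 / 3.240 = 2.500.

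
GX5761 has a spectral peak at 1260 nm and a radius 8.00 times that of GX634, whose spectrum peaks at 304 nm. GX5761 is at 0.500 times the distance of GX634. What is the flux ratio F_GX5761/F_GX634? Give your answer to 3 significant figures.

Wien's law: T_GX5761/T_GX634 = λ_GX634/λ_GX5761 = 304/1260 = 0.2413.
L_GX5761/L_GX634 = (R_GX5761/R_GX634)²(T_GX5761/T_GX634)⁴ = (8.00)²(0.2413)⁴ = 0.2169.
F_GX5761/F_GX634 = (L_GX5761/L_GX634)/(d_GX5761/d_GX634)² = 0.2169/(0.500)² = 0.8675.

0.867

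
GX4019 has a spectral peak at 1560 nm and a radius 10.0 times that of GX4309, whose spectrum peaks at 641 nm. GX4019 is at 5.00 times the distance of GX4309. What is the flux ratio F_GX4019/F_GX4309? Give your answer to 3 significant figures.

Wien's law: T_GX4019/T_GX4309 = λ_GX4309/λ_GX4019 = 641/1560 = 0.4109.
L_GX4019/L_GX4309 = (R_GX4019/R_GX4309)²(T_GX4019/T_GX4309)⁴ = (10.0)²(0.4109)⁴ = 2.851.
F_GX4019/F_GX4309 = (L_GX4019/L_GX4309)/(d_GX4019/d_GX4309)² = 2.851/(5.00)² = 0.1140.

0.114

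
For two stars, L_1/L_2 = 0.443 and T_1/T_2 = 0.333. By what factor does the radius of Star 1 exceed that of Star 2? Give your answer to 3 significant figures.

L ∝ R²T⁴ gives R ∝ √L / T², so
R_1/R_2 = √(0.443) / (0.333)² = 0.6656 / 0.1109 = 6.002.

6.00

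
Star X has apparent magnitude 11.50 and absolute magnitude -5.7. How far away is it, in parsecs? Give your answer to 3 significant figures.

m − M = 5 log₁₀(d/10 pc)
11.50 − (-5.7) = 17.20 = 5 log₁₀(d/10)
d = 10 × 10^(17.20/5) = 10 × 10^3.440 = 2.754×10^4 pc.

2.75×10^4 pc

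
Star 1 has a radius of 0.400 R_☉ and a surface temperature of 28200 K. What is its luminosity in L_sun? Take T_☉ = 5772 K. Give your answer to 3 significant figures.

L/L_☉ = (R/R_☉)² (T/T_☉)⁴ = (0.400)² × (28200/5772)⁴
       = 0.1600 × (4.886)⁴ = 0.1600 × 569.8 = 91.16.

91.2 L_sun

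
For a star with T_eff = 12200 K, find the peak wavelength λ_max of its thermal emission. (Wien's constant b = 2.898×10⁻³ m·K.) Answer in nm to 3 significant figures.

λ_max = b/T = 2.898×10⁻³ / 12200 = 2.38×10^-7 m = 237.5 nm.

238 nm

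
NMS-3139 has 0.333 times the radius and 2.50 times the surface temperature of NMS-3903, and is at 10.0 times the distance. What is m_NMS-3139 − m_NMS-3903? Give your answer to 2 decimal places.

L_NMS-3139/L_NMS-3903 = (0.333)²(2.50)⁴ = 4.332.
F_NMS-3139/F_NMS-3903 = (L_NMS-3139/L_NMS-3903)/(d_NMS-3139/d_NMS-3903)² = 4.332/100.0 = 0.04332.
m_NMS-3139 − m_NMS-3903 = −2.5 log₁₀(0.04332) = 3.41.

3.41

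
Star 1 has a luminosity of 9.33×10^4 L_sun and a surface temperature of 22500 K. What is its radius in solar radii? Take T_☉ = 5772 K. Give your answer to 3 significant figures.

R/R_☉ = √(L/L_☉) / (T/T_☉)² = √(9.33×10^4) / (3.898)²
       = 305.5 / 15.20 = 20.10.

20.1 solar radii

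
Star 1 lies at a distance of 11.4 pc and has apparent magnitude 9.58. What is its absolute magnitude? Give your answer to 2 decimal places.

9.30

M = m − 5 log₁₀(d/10 pc) = 9.58 − 5 log₁₀(11.4/10)
  = 9.58 − 5 × 0.057 = 9.58 − 0.28 = 9.30.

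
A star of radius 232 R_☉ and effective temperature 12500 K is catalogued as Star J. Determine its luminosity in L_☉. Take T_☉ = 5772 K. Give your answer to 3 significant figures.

1.18×10^6 L_☉

L/L_☉ = (R/R_☉)² (T/T_☉)⁴ = (232)² × (12500/5772)⁴
       = 5.382×10^4 × (2.166)⁴ = 5.382×10^4 × 22.00 = 1.184×10^6.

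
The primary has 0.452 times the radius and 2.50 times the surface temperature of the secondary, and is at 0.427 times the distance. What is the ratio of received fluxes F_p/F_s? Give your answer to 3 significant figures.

43.8

L_p/L_s = (R_p/R_s)²(T_p/T_s)⁴ = (0.452)² × (2.50)⁴ = 7.981.
F_p/F_s = (L_p/L_s)/(d_p/d_s)² = 7.981 / (0.427)² = 43.77.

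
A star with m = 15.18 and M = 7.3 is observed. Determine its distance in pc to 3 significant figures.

377 pc

m − M = 5 log₁₀(d/10 pc)
15.18 − (7.3) = 7.88 = 5 log₁₀(d/10)
d = 10 × 10^(7.88/5) = 10 × 10^1.576 = 376.7 pc.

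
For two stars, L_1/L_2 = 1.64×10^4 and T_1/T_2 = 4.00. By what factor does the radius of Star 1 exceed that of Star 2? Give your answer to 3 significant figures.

L ∝ R²T⁴ gives R ∝ √L / T², so
R_1/R_2 = √(1.64×10^4) / (4.00)² = 128.1 / 16.00 = 8.004.

8.00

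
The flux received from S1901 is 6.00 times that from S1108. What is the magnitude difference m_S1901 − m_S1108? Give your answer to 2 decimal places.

-1.95

m_S1901 − m_S1108 = −2.5 log₁₀(F_S1901/F_S1108) = −2.5 log₁₀(6.00) = −2.5 × (0.778) = -1.945.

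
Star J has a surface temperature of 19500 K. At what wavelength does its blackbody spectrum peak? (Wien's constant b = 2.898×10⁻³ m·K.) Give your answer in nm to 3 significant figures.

λ_max = b/T = 2.898×10⁻³ / 19500 = 1.49×10^-7 m = 148.6 nm.

149 nm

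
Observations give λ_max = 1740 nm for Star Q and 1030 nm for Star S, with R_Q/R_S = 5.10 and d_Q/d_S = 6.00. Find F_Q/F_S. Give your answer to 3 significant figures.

Wien's law: T_Q/T_S = λ_S/λ_Q = 1030/1740 = 0.5920.
L_Q/L_S = (R_Q/R_S)²(T_Q/T_S)⁴ = (5.10)²(0.5920)⁴ = 3.194.
F_Q/F_S = (L_Q/L_S)/(d_Q/d_S)² = 3.194/(6.00)² = 0.08871.

0.0887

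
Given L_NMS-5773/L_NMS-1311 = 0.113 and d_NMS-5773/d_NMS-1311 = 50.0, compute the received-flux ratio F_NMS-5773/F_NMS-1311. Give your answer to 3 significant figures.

4.52×10^-5

F = L/(4πd²), so F_NMS-5773/F_NMS-1311 = (L_NMS-5773/L_NMS-1311) / (d_NMS-5773/d_NMS-1311)²
= 0.113 / (50.0)² = 0.113 / 2500 = 4.520×10^-5.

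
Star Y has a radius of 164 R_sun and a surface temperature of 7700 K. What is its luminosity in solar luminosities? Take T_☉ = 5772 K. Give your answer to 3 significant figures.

L/L_☉ = (R/R_☉)² (T/T_☉)⁴ = (164)² × (7700/5772)⁴
       = 2.690×10^4 × (1.334)⁴ = 2.690×10^4 × 3.167 = 8.518×10^4.

8.52×10^4 solar luminosities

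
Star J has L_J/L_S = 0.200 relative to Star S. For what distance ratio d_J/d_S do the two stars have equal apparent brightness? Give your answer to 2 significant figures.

Equal flux requires L_J/d_J² = L_S/d_S², so d_J/d_S = √(L_J/L_S)
= √(0.200) = 0.4472.

0.45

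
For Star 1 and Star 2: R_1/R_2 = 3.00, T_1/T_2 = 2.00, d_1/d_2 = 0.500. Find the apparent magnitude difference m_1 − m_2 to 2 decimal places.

L_1/L_2 = (3.00)²(2.00)⁴ = 144.0.
F_1/F_2 = (L_1/L_2)/(d_1/d_2)² = 144.0/0.2500 = 576.0.
m_1 − m_2 = −2.5 log₁₀(576.0) = -6.90.

-6.90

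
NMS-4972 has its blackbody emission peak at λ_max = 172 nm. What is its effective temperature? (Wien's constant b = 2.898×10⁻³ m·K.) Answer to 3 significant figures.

1.68×10^4 K

T = b/λ_max = 2.898×10⁻³ / (172×10⁻⁹) = 1.685×10^4 K.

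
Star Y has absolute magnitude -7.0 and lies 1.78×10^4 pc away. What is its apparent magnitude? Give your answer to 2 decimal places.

m = M + 5 log₁₀(d/10 pc) = -7.0 + 5 log₁₀(1.78×10^4/10)
  = -7.0 + 5 × 3.250 = -7.0 + 16.25 = 9.25.

9.25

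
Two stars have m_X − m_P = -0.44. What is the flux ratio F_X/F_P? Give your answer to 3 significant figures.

1.50

F_X/F_P = 10^(−(m_X − m_P)/2.5) = 10^(0.44/2.5) = 10^0.176 = 1.500.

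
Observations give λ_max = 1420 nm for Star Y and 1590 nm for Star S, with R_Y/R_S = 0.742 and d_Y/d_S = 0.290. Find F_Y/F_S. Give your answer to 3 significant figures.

Wien's law: T_Y/T_S = λ_S/λ_Y = 1590/1420 = 1.120.
L_Y/L_S = (R_Y/R_S)²(T_Y/T_S)⁴ = (0.742)²(1.120)⁴ = 0.8655.
F_Y/F_S = (L_Y/L_S)/(d_Y/d_S)² = 0.8655/(0.290)² = 10.29.

10.3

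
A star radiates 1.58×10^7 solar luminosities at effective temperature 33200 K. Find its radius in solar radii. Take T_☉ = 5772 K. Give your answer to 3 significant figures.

R/R_☉ = √(L/L_☉) / (T/T_☉)² = √(1.58×10^7) / (5.752)²
       = 3975 / 33.08 = 120.1.

120 solar radii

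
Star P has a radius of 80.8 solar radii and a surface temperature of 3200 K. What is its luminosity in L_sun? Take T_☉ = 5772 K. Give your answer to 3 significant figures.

617 L_sun

L/L_☉ = (R/R_☉)² (T/T_☉)⁴ = (80.8)² × (3200/5772)⁴
       = 6529 × (0.5544)⁴ = 6529 × 0.09447 = 616.8.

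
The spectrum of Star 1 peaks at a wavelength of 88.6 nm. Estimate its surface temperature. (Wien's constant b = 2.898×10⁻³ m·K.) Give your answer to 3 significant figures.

T = b/λ_max = 2.898×10⁻³ / (88.6×10⁻⁹) = 3.271×10^4 K.

3.27×10^4 K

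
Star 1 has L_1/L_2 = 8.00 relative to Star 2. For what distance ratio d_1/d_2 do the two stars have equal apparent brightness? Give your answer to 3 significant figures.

Equal flux requires L_1/d_1² = L_2/d_2², so d_1/d_2 = √(L_1/L_2)
= √(8.00) = 2.828.

2.83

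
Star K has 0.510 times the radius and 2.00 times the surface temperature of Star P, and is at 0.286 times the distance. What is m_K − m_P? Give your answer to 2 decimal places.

-4.27

L_K/L_P = (0.510)²(2.00)⁴ = 4.162.
F_K/F_P = (L_K/L_P)/(d_K/d_P)² = 4.162/0.08180 = 50.88.
m_K − m_P = −2.5 log₁₀(50.88) = -4.27.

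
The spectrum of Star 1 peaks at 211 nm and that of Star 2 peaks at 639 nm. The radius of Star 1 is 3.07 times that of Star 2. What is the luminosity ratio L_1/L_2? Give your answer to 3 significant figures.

793

Wien's law gives T ∝ 1/λ_max, so T_1/T_2 = λ_2/λ_1 = 639/211 = 3.028.
Then L ∝ R²T⁴ gives L_1/L_2 = (3.07)² × (3.028)⁴ = 9.425 × 84.12 = 792.8.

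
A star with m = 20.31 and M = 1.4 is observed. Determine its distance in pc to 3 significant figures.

m − M = 5 log₁₀(d/10 pc)
20.31 − (1.4) = 18.91 = 5 log₁₀(d/10)
d = 10 × 10^(18.91/5) = 10 × 10^3.782 = 6.053×10^4 pc.

6.05×10^4 pc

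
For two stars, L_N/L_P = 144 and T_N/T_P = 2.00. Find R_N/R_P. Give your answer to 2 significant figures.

3.0

L ∝ R²T⁴ gives R ∝ √L / T², so
R_N/R_P = √(144) / (2.00)² = 12.00 / 4.000 = 3.000.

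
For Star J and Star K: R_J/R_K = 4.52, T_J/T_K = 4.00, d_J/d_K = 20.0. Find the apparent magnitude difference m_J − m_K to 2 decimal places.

L_J/L_K = (4.52)²(4.00)⁴ = 5230.
F_J/F_K = (L_J/L_K)/(d_J/d_K)² = 5230/400.0 = 13.08.
m_J − m_K = −2.5 log₁₀(13.08) = -2.79.

-2.79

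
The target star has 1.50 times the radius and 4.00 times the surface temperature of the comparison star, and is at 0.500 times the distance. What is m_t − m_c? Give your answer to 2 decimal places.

-8.41

L_t/L_c = (1.50)²(4.00)⁴ = 576.0.
F_t/F_c = (L_t/L_c)/(d_t/d_c)² = 576.0/0.2500 = 2304.
m_t − m_c = −2.5 log₁₀(2304) = -8.41.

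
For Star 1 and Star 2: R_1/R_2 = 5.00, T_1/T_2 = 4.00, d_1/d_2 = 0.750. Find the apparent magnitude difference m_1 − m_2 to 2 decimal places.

L_1/L_2 = (5.00)²(4.00)⁴ = 6400.
F_1/F_2 = (L_1/L_2)/(d_1/d_2)² = 6400/0.5625 = 1.138×10^4.
m_1 − m_2 = −2.5 log₁₀(1.138×10^4) = -10.14.

-10.14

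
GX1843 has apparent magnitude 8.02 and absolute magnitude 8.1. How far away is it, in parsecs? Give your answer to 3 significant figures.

m − M = 5 log₁₀(d/10 pc)
8.02 − (8.1) = -0.08 = 5 log₁₀(d/10)
d = 10 × 10^(-0.08/5) = 10 × 10^-0.016 = 9.638 pc.

9.64 pc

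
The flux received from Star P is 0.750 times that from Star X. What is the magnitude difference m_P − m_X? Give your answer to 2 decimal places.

0.31

m_P − m_X = −2.5 log₁₀(F_P/F_X) = −2.5 log₁₀(0.750) = −2.5 × (-0.125) = 0.312.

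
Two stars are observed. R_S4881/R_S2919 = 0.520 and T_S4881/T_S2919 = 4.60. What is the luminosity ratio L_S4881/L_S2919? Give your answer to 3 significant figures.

From the Stefan–Boltzmann law, L ∝ R²T⁴, so
L_S4881/L_S2919 = (R_S4881/R_S2919)² (T_S4881/T_S2919)⁴ = (0.520)² × (4.60)⁴ = 0.2704 × 447.7 = 121.1.

121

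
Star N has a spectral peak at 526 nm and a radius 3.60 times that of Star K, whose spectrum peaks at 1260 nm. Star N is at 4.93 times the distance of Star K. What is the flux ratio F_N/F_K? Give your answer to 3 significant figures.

Wien's law: T_N/T_K = λ_K/λ_N = 1260/526 = 2.395.
L_N/L_K = (R_N/R_K)²(T_N/T_K)⁴ = (3.60)²(2.395)⁴ = 426.7.
F_N/F_K = (L_N/L_K)/(d_N/d_K)² = 426.7/(4.93)² = 17.56.

17.6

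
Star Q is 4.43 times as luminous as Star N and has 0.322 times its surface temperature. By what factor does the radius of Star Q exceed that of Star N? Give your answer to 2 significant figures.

20

L ∝ R²T⁴ gives R ∝ √L / T², so
R_Q/R_N = √(4.43) / (0.322)² = 2.105 / 0.1037 = 20.30.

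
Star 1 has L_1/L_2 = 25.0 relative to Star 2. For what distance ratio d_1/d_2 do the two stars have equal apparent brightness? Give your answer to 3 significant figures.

5.00

Equal flux requires L_1/d_1² = L_2/d_2², so d_1/d_2 = √(L_1/L_2)
= √(25.0) = 5.000.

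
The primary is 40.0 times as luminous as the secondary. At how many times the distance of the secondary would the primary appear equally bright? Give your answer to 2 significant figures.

6.3

Equal flux requires L_p/d_p² = L_s/d_s², so d_p/d_s = √(L_p/L_s)
= √(40.0) = 6.325.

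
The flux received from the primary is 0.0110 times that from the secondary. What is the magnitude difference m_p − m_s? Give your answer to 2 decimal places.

4.90

m_p − m_s = −2.5 log₁₀(F_p/F_s) = −2.5 log₁₀(0.0110) = −2.5 × (-1.959) = 4.897.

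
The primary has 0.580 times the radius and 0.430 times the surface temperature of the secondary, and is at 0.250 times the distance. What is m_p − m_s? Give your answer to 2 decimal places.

1.84

L_p/L_s = (0.580)²(0.430)⁴ = 0.01150.
F_p/F_s = (L_p/L_s)/(d_p/d_s)² = 0.01150/0.06250 = 0.1840.
m_p − m_s = −2.5 log₁₀(0.1840) = 1.84.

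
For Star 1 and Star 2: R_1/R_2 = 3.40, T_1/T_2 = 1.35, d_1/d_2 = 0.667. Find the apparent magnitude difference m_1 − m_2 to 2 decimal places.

-4.84

L_1/L_2 = (3.40)²(1.35)⁴ = 38.40.
F_1/F_2 = (L_1/L_2)/(d_1/d_2)² = 38.40/0.4449 = 86.31.
m_1 − m_2 = −2.5 log₁₀(86.31) = -4.84.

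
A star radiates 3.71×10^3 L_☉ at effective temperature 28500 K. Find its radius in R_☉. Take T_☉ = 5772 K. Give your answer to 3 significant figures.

2.50 R_☉

R/R_☉ = √(L/L_☉) / (T/T_☉)² = √(3.71×10^3) / (4.938)²
       = 60.91 / 24.38 = 2.498.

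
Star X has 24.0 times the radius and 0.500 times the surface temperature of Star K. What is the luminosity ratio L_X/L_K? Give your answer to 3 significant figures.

36.0

From the Stefan–Boltzmann law, L ∝ R²T⁴, so
L_X/L_K = (R_X/R_K)² (T_X/T_K)⁴ = (24.0)² × (0.500)⁴ = 576.0 × 0.06250 = 36.00.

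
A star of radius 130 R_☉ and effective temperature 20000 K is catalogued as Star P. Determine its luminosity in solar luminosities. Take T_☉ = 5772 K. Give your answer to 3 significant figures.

L/L_☉ = (R/R_☉)² (T/T_☉)⁴ = (130)² × (20000/5772)⁴
       = 1.690×10^4 × (3.465)⁴ = 1.690×10^4 × 144.2 = 2.436×10^6.

2.44×10^6 solar luminosities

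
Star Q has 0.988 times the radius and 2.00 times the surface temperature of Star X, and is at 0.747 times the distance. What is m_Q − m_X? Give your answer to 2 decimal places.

L_Q/L_X = (0.988)²(2.00)⁴ = 15.62.
F_Q/F_X = (L_Q/L_X)/(d_Q/d_X)² = 15.62/0.5580 = 27.99.
m_Q − m_X = −2.5 log₁₀(27.99) = -3.62.

-3.62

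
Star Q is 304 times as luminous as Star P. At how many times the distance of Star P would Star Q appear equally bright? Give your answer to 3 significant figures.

17.4

Equal flux requires L_Q/d_Q² = L_P/d_P², so d_Q/d_P = √(L_Q/L_P)
= √(304) = 17.44.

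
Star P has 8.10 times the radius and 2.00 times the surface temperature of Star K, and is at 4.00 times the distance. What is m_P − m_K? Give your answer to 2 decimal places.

L_P/L_K = (8.10)²(2.00)⁴ = 1050.
F_P/F_K = (L_P/L_K)/(d_P/d_K)² = 1050/16.00 = 65.61.
m_P − m_K = −2.5 log₁₀(65.61) = -4.54.

-4.54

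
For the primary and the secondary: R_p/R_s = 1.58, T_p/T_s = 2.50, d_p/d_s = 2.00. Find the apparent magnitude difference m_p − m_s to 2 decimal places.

-3.47

L_p/L_s = (1.58)²(2.50)⁴ = 97.52.
F_p/F_s = (L_p/L_s)/(d_p/d_s)² = 97.52/4.000 = 24.38.
m_p − m_s = −2.5 log₁₀(24.38) = -3.47.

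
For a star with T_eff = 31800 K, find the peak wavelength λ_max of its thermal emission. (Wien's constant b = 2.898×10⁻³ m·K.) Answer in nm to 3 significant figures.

91.1 nm

λ_max = b/T = 2.898×10⁻³ / 31800 = 9.11×10^-8 m = 91.13 nm.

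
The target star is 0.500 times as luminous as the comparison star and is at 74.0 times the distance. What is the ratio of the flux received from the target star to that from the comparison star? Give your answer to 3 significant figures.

F = L/(4πd²), so F_t/F_c = (L_t/L_c) / (d_t/d_c)²
= 0.500 / (74.0)² = 0.500 / 5476 = 9.131×10^-5.

9.13×10^-5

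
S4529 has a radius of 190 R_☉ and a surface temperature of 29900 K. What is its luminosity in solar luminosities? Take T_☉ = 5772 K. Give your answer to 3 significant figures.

2.60×10^7 solar luminosities

L/L_☉ = (R/R_☉)² (T/T_☉)⁴ = (190)² × (29900/5772)⁴
       = 3.610×10^4 × (5.180)⁴ = 3.610×10^4 × 720.1 = 2.599×10^7.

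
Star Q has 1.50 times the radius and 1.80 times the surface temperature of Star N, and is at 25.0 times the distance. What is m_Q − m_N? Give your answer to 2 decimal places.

3.56

L_Q/L_N = (1.50)²(1.80)⁴ = 23.62.
F_Q/F_N = (L_Q/L_N)/(d_Q/d_N)² = 23.62/625.0 = 0.03779.
m_Q − m_N = −2.5 log₁₀(0.03779) = 3.56.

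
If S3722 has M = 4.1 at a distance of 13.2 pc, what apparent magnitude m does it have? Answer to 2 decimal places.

4.70

m = M + 5 log₁₀(d/10 pc) = 4.1 + 5 log₁₀(13.2/10)
  = 4.1 + 5 × 0.121 = 4.1 + 0.60 = 4.70.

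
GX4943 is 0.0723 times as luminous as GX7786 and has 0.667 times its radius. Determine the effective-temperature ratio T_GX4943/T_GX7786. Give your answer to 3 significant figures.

L ∝ R²T⁴ gives T ∝ (L/R²)^(1/4), so
T_GX4943/T_GX7786 = (0.0723 / 0.667²)^(1/4) = (0.1625)^(1/4) = 0.6349.

0.635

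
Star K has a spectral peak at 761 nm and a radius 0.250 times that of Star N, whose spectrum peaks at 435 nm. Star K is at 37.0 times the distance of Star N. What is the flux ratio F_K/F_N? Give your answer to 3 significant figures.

Wien's law: T_K/T_N = λ_N/λ_K = 435/761 = 0.5716.
L_K/L_N = (R_K/R_N)²(T_K/T_N)⁴ = (0.250)²(0.5716)⁴ = 0.006673.
F_K/F_N = (L_K/L_N)/(d_K/d_N)² = 0.006673/(37.0)² = 4.874×10^-6.

4.87×10^-6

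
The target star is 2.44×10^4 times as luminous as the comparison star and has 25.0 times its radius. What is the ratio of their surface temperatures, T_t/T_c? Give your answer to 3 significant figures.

2.50

L ∝ R²T⁴ gives T ∝ (L/R²)^(1/4), so
T_t/T_c = (2.44×10^4 / 25.0²)^(1/4) = (39.04)^(1/4) = 2.500.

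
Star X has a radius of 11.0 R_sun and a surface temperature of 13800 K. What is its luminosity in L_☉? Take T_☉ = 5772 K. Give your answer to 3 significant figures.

3.95×10^3 L_☉

L/L_☉ = (R/R_☉)² (T/T_☉)⁴ = (11.0)² × (13800/5772)⁴
       = 121.0 × (2.391)⁴ = 121.0 × 32.67 = 3954.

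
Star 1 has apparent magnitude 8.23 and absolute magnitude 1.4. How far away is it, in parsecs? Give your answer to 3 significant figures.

232 pc

m − M = 5 log₁₀(d/10 pc)
8.23 − (1.4) = 6.83 = 5 log₁₀(d/10)
d = 10 × 10^(6.83/5) = 10 × 10^1.366 = 232.3 pc.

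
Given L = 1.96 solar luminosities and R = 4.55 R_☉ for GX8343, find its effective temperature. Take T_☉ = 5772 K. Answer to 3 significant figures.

3.20×10^3 K

T/T_☉ = (L/L_☉)^(1/4) / (R/R_☉)^(1/2)
T = 5772 × (1.96)^(1/4) / √(4.55) = 5772 × 1.183 / 2.133 = 3202 K.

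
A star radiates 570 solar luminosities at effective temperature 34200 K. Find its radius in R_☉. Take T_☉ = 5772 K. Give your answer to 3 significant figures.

R/R_☉ = √(L/L_☉) / (T/T_☉)² = √(570) / (5.925)²
       = 23.87 / 35.11 = 0.6800.

0.680 R_☉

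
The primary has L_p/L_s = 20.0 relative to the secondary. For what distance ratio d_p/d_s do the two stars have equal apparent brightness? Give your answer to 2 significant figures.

4.5

Equal flux requires L_p/d_p² = L_s/d_s², so d_p/d_s = √(L_p/L_s)
= √(20.0) = 4.472.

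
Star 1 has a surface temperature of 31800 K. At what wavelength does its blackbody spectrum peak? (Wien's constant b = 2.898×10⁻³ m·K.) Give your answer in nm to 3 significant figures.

91.1 nm

λ_max = b/T = 2.898×10⁻³ / 31800 = 9.11×10^-8 m = 91.13 nm.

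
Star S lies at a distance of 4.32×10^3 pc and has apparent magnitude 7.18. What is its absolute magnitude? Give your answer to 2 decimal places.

-6.00

M = m − 5 log₁₀(d/10 pc) = 7.18 − 5 log₁₀(4.32×10^3/10)
  = 7.18 − 5 × 2.635 = 7.18 − 13.18 = -6.00.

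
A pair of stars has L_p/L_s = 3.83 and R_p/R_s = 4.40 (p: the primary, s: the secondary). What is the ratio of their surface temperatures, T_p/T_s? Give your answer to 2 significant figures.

0.67

L ∝ R²T⁴ gives T ∝ (L/R²)^(1/4), so
T_p/T_s = (3.83 / 4.40²)^(1/4) = (0.1978)^(1/4) = 0.6669.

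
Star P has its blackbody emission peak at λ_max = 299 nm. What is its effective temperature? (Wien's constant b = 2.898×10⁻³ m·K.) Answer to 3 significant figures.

T = b/λ_max = 2.898×10⁻³ / (299×10⁻⁹) = 9692 K.

9.69×10^3 K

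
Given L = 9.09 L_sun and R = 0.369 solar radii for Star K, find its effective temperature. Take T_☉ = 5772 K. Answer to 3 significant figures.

T/T_☉ = (L/L_☉)^(1/4) / (R/R_☉)^(1/2)
T = 5772 × (9.09)^(1/4) / √(0.369) = 5772 × 1.736 / 0.6075 = 1.650×10^4 K.

1.65×10^4 K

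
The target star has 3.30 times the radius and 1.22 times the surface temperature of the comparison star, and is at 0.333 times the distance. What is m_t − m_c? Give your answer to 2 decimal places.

-5.84

L_t/L_c = (3.30)²(1.22)⁴ = 24.12.
F_t/F_c = (L_t/L_c)/(d_t/d_c)² = 24.12/0.1109 = 217.6.
m_t − m_c = −2.5 log₁₀(217.6) = -5.84.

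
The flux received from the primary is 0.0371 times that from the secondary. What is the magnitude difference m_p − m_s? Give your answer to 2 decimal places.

m_p − m_s = −2.5 log₁₀(F_p/F_s) = −2.5 log₁₀(0.0371) = −2.5 × (-1.431) = 3.577.

3.58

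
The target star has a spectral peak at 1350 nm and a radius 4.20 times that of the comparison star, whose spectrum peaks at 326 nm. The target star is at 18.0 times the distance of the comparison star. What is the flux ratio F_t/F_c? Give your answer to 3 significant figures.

Wien's law: T_t/T_c = λ_c/λ_t = 326/1350 = 0.2415.
L_t/L_c = (R_t/R_c)²(T_t/T_c)⁴ = (4.20)²(0.2415)⁴ = 0.05998.
F_t/F_c = (L_t/L_c)/(d_t/d_c)² = 0.05998/(18.0)² = 1.851×10^-4.

1.85×10^-4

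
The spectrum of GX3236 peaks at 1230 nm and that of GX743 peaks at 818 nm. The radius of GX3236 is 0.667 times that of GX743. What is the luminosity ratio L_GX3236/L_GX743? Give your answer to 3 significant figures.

Wien's law gives T ∝ 1/λ_max, so T_GX3236/T_GX743 = λ_GX743/λ_GX3236 = 818/1230 = 0.6650.
Then L ∝ R²T⁴ gives L_GX3236/L_GX743 = (0.667)² × (0.6650)⁴ = 0.4449 × 0.1956 = 0.08703.

0.0870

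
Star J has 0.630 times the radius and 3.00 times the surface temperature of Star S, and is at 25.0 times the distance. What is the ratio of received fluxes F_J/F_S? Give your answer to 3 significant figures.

0.0514

L_J/L_S = (R_J/R_S)²(T_J/T_S)⁴ = (0.630)² × (3.00)⁴ = 32.15.
F_J/F_S = (L_J/L_S)/(d_J/d_S)² = 32.15 / (25.0)² = 0.05144.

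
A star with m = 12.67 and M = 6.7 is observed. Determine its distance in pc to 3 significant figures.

156 pc

m − M = 5 log₁₀(d/10 pc)
12.67 − (6.7) = 5.97 = 5 log₁₀(d/10)
d = 10 × 10^(5.97/5) = 10 × 10^1.194 = 156.3 pc.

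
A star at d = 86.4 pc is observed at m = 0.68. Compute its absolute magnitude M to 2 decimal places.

M = m − 5 log₁₀(d/10 pc) = 0.68 − 5 log₁₀(86.4/10)
  = 0.68 − 5 × 0.937 = 0.68 − 4.68 = -4.00.

-4.00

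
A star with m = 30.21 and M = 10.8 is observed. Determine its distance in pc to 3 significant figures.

7.62×10^4 pc

m − M = 5 log₁₀(d/10 pc)
30.21 − (10.8) = 19.41 = 5 log₁₀(d/10)
d = 10 × 10^(19.41/5) = 10 × 10^3.882 = 7.621×10^4 pc.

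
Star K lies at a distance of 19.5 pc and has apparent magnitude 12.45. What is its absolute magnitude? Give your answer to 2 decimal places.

11.00

M = m − 5 log₁₀(d/10 pc) = 12.45 − 5 log₁₀(19.5/10)
  = 12.45 − 5 × 0.290 = 12.45 − 1.45 = 11.00.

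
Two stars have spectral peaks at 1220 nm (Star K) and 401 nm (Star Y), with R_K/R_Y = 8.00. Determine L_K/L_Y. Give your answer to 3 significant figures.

0.747

Wien's law gives T ∝ 1/λ_max, so T_K/T_Y = λ_Y/λ_K = 401/1220 = 0.3287.
Then L ∝ R²T⁴ gives L_K/L_Y = (8.00)² × (0.3287)⁴ = 64.00 × 0.01167 = 0.7470.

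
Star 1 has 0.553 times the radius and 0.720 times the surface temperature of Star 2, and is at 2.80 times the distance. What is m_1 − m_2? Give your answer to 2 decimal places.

4.95

L_1/L_2 = (0.553)²(0.720)⁴ = 0.08218.
F_1/F_2 = (L_1/L_2)/(d_1/d_2)² = 0.08218/7.840 = 0.01048.
m_1 − m_2 = −2.5 log₁₀(0.01048) = 4.95.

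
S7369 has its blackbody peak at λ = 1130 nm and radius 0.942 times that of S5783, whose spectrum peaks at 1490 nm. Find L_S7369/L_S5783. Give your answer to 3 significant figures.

2.68

Wien's law gives T ∝ 1/λ_max, so T_S7369/T_S5783 = λ_S5783/λ_S7369 = 1490/1130 = 1.319.
Then L ∝ R²T⁴ gives L_S7369/L_S5783 = (0.942)² × (1.319)⁴ = 0.8874 × 3.023 = 2.682.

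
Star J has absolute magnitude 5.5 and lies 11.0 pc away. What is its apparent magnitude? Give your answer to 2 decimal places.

5.71

m = M + 5 log₁₀(d/10 pc) = 5.5 + 5 log₁₀(11.0/10)
  = 5.5 + 5 × 0.041 = 5.5 + 0.21 = 5.71.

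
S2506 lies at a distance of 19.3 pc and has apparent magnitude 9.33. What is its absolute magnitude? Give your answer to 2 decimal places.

M = m − 5 log₁₀(d/10 pc) = 9.33 − 5 log₁₀(19.3/10)
  = 9.33 − 5 × 0.286 = 9.33 − 1.43 = 7.90.

7.90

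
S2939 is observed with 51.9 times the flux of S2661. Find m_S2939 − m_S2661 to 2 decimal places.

-4.29

m_S2939 − m_S2661 = −2.5 log₁₀(F_S2939/F_S2661) = −2.5 log₁₀(51.9) = −2.5 × (1.715) = -4.288.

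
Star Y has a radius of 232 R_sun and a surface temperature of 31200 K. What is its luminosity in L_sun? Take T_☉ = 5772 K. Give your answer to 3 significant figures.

L/L_☉ = (R/R_☉)² (T/T_☉)⁴ = (232)² × (31200/5772)⁴
       = 5.382×10^4 × (5.405)⁴ = 5.382×10^4 × 853.7 = 4.595×10^7.

4.60×10^7 L_sun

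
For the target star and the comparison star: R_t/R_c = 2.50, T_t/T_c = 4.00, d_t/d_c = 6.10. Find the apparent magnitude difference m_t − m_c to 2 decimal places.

-4.08

L_t/L_c = (2.50)²(4.00)⁴ = 1600.
F_t/F_c = (L_t/L_c)/(d_t/d_c)² = 1600/37.21 = 43.00.
m_t − m_c = −2.5 log₁₀(43.00) = -4.08.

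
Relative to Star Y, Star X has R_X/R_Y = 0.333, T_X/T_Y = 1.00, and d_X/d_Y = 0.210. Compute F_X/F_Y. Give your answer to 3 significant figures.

2.51

L_X/L_Y = (R_X/R_Y)²(T_X/T_Y)⁴ = (0.333)² × (1.00)⁴ = 0.1109.
F_X/F_Y = (L_X/L_Y)/(d_X/d_Y)² = 0.1109 / (0.210)² = 2.514.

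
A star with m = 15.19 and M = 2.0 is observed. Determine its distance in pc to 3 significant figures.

4.35×10^3 pc

m − M = 5 log₁₀(d/10 pc)
15.19 − (2.0) = 13.19 = 5 log₁₀(d/10)
d = 10 × 10^(13.19/5) = 10 × 10^2.638 = 4345 pc.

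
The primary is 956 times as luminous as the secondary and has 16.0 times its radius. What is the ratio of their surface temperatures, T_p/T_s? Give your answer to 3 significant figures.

1.39

L ∝ R²T⁴ gives T ∝ (L/R²)^(1/4), so
T_p/T_s = (956 / 16.0²)^(1/4) = (3.734)^(1/4) = 1.390.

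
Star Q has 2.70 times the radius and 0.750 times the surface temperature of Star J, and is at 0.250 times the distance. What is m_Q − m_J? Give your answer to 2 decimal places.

-3.92

L_Q/L_J = (2.70)²(0.750)⁴ = 2.307.
F_Q/F_J = (L_Q/L_J)/(d_Q/d_J)² = 2.307/0.06250 = 36.91.
m_Q − m_J = −2.5 log₁₀(36.91) = -3.92.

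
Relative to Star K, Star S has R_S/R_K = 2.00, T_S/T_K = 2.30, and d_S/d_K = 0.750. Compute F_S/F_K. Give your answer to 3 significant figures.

L_S/L_K = (R_S/R_K)²(T_S/T_K)⁴ = (2.00)² × (2.30)⁴ = 111.9.
F_S/F_K = (L_S/L_K)/(d_S/d_K)² = 111.9 / (0.750)² = 199.0.

199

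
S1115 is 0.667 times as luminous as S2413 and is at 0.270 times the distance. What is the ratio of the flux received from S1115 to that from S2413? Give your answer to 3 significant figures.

F = L/(4πd²), so F_S1115/F_S2413 = (L_S1115/L_S2413) / (d_S1115/d_S2413)²
= 0.667 / (0.270)² = 0.667 / 0.07290 = 9.150.

9.15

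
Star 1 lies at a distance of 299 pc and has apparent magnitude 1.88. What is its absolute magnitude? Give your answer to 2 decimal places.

-5.50

M = m − 5 log₁₀(d/10 pc) = 1.88 − 5 log₁₀(299/10)
  = 1.88 − 5 × 1.476 = 1.88 − 7.38 = -5.50.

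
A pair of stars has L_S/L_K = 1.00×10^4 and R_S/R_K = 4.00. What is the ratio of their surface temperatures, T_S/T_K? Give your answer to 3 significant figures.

L ∝ R²T⁴ gives T ∝ (L/R²)^(1/4), so
T_S/T_K = (1.00×10^4 / 4.00²)^(1/4) = (625.0)^(1/4) = 5.000.

5.00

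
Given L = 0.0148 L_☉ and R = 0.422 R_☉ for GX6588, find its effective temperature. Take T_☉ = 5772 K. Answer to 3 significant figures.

T/T_☉ = (L/L_☉)^(1/4) / (R/R_☉)^(1/2)
T = 5772 × (0.0148)^(1/4) / √(0.422) = 5772 × 0.3488 / 0.6496 = 3099 K.

3.10×10^3 K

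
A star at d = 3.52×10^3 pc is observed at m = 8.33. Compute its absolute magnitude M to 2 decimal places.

M = m − 5 log₁₀(d/10 pc) = 8.33 − 5 log₁₀(3.52×10^3/10)
  = 8.33 − 5 × 2.547 = 8.33 − 12.73 = -4.40.

-4.40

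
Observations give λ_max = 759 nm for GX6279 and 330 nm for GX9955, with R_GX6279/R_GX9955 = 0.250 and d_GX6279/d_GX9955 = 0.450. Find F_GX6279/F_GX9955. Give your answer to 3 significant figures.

Wien's law: T_GX6279/T_GX9955 = λ_GX9955/λ_GX6279 = 330/759 = 0.4348.
L_GX6279/L_GX9955 = (R_GX6279/R_GX9955)²(T_GX6279/T_GX9955)⁴ = (0.250)²(0.4348)⁴ = 0.002233.
F_GX6279/F_GX9955 = (L_GX6279/L_GX9955)/(d_GX6279/d_GX9955)² = 0.002233/(0.450)² = 0.01103.

0.0110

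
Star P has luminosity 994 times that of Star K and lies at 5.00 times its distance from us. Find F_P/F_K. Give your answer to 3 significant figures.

F = L/(4πd²), so F_P/F_K = (L_P/L_K) / (d_P/d_K)²
= 994 / (5.00)² = 994 / 25.00 = 39.76.

39.8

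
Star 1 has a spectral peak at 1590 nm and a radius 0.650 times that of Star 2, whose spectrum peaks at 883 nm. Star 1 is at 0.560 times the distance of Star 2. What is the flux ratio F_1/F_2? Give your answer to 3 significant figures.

Wien's law: T_1/T_2 = λ_2/λ_1 = 883/1590 = 0.5553.
L_1/L_2 = (R_1/R_2)²(T_1/T_2)⁴ = (0.650)²(0.5553)⁴ = 0.04019.
F_1/F_2 = (L_1/L_2)/(d_1/d_2)² = 0.04019/(0.560)² = 0.1281.

0.128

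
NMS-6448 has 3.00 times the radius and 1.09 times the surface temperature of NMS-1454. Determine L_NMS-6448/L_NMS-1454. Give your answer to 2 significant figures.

13

From the Stefan–Boltzmann law, L ∝ R²T⁴, so
L_NMS-6448/L_NMS-1454 = (R_NMS-6448/R_NMS-1454)² (T_NMS-6448/T_NMS-1454)⁴ = (3.00)² × (1.09)⁴ = 9.000 × 1.412 = 12.70.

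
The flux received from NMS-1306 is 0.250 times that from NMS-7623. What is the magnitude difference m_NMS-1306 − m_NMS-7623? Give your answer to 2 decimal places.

m_NMS-1306 − m_NMS-7623 = −2.5 log₁₀(F_NMS-1306/F_NMS-7623) = −2.5 log₁₀(0.250) = −2.5 × (-0.602) = 1.505.

1.51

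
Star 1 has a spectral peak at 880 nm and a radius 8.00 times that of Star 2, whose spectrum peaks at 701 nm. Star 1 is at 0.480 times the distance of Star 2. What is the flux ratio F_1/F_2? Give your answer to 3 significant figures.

Wien's law: T_1/T_2 = λ_2/λ_1 = 701/880 = 0.7966.
L_1/L_2 = (R_1/R_2)²(T_1/T_2)⁴ = (8.00)²(0.7966)⁴ = 25.77.
F_1/F_2 = (L_1/L_2)/(d_1/d_2)² = 25.77/(0.480)² = 111.9.

112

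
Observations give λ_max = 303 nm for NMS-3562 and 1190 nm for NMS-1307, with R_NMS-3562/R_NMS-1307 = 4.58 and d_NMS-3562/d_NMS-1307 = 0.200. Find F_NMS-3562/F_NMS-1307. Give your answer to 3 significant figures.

Wien's law: T_NMS-3562/T_NMS-1307 = λ_NMS-1307/λ_NMS-3562 = 1190/303 = 3.927.
L_NMS-3562/L_NMS-1307 = (R_NMS-3562/R_NMS-1307)²(T_NMS-3562/T_NMS-1307)⁴ = (4.58)²(3.927)⁴ = 4991.
F_NMS-3562/F_NMS-1307 = (L_NMS-3562/L_NMS-1307)/(d_NMS-3562/d_NMS-1307)² = 4991/(0.200)² = 1.248×10^5.

1.25×10^5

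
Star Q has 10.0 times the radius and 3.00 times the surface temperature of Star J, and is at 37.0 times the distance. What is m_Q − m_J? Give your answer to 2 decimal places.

-1.93

L_Q/L_J = (10.0)²(3.00)⁴ = 8100.
F_Q/F_J = (L_Q/L_J)/(d_Q/d_J)² = 8100/1369 = 5.917.
m_Q − m_J = −2.5 log₁₀(5.917) = -1.93.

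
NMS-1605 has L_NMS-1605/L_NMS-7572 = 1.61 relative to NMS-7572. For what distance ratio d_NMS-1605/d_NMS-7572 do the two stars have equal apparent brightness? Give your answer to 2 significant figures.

1.3

Equal flux requires L_NMS-1605/d_NMS-1605² = L_NMS-7572/d_NMS-7572², so d_NMS-1605/d_NMS-7572 = √(L_NMS-1605/L_NMS-7572)
= √(1.61) = 1.269.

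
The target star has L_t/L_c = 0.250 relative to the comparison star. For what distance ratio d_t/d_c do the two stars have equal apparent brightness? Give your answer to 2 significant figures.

0.50

Equal flux requires L_t/d_t² = L_c/d_c², so d_t/d_c = √(L_t/L_c)
= √(0.250) = 0.5000.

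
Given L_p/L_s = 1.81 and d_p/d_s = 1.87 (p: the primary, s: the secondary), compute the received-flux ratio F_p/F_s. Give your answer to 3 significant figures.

0.518

F = L/(4πd²), so F_p/F_s = (L_p/L_s) / (d_p/d_s)²
= 1.81 / (1.87)² = 1.81 / 3.497 = 0.5176.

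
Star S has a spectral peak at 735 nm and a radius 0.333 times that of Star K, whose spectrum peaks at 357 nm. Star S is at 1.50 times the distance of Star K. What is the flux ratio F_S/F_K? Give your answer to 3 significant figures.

0.00274

Wien's law: T_S/T_K = λ_K/λ_S = 357/735 = 0.4857.
L_S/L_K = (R_S/R_K)²(T_S/T_K)⁴ = (0.333)²(0.4857)⁴ = 0.006172.
F_S/F_K = (L_S/L_K)/(d_S/d_K)² = 0.006172/(1.50)² = 0.002743.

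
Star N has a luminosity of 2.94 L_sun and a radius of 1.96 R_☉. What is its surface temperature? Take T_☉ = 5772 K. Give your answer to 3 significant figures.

T/T_☉ = (L/L_☉)^(1/4) / (R/R_☉)^(1/2)
T = 5772 × (2.94)^(1/4) / √(1.96) = 5772 × 1.309 / 1.400 = 5399 K.

5.40×10^3 K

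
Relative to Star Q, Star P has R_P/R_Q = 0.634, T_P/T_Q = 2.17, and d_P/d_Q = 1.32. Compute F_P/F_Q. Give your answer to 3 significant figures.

L_P/L_Q = (R_P/R_Q)²(T_P/T_Q)⁴ = (0.634)² × (2.17)⁴ = 8.913.
F_P/F_Q = (L_P/L_Q)/(d_P/d_Q)² = 8.913 / (1.32)² = 5.115.

5.12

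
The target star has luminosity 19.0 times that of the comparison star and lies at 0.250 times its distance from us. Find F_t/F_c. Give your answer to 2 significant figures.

3.0×10^2

F = L/(4πd²), so F_t/F_c = (L_t/L_c) / (d_t/d_c)²
= 19.0 / (0.250)² = 19.0 / 0.06250 = 304.0.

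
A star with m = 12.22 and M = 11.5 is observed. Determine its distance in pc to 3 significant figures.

13.9 pc

m − M = 5 log₁₀(d/10 pc)
12.22 − (11.5) = 0.72 = 5 log₁₀(d/10)
d = 10 × 10^(0.72/5) = 10 × 10^0.144 = 13.93 pc.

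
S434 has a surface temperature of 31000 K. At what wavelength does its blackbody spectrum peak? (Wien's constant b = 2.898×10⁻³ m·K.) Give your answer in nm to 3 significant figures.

93.5 nm

λ_max = b/T = 2.898×10⁻³ / 31000 = 9.35×10^-8 m = 93.48 nm.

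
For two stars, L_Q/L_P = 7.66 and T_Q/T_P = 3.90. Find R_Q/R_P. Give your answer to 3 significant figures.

L ∝ R²T⁴ gives R ∝ √L / T², so
R_Q/R_P = √(7.66) / (3.90)² = 2.768 / 15.21 = 0.1820.

0.182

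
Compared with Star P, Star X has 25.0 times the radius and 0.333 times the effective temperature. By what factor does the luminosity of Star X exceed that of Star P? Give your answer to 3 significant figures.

7.69

From the Stefan–Boltzmann law, L ∝ R²T⁴, so
L_X/L_P = (R_X/R_P)² (T_X/T_P)⁴ = (25.0)² × (0.333)⁴ = 625.0 × 0.01230 = 7.685.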